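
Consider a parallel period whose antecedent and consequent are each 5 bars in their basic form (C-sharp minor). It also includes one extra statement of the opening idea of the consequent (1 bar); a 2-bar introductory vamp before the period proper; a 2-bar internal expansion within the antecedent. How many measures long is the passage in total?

Basic parallel period: 5 + 5 = 10 bars.
10 (basic form) + 1 (extra statement) + 2 (introduction) + 2 (internal expansion) = 15.

15 measures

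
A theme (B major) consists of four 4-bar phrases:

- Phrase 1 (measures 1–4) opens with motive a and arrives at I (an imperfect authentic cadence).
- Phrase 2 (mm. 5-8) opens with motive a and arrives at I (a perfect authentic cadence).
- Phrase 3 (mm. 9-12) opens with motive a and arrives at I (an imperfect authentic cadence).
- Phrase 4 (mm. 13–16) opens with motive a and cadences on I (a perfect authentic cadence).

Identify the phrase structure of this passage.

repeated period

The cadence pattern IAC–PAC–IAC–PAC is weak–strong twice, and phrases 3–4 restate phrases 1–2: a period heard twice, not a double period (which would end weakly at phrase 2).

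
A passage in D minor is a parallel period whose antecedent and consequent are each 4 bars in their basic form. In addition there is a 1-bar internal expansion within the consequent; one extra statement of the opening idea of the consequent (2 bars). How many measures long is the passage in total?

Basic parallel period: 4 + 4 = 8 bars.
8 (basic form) + 1 (internal expansion) + 2 (extra statement) = 11.

11 measures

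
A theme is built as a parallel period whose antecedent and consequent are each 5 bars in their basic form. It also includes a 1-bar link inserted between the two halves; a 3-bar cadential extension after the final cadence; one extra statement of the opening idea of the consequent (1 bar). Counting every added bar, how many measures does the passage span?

15 measures

Basic parallel period: 5 + 5 = 10 bars.
10 (basic form) + 1 (link) + 3 (cadential extension) + 1 (extra statement) = 15.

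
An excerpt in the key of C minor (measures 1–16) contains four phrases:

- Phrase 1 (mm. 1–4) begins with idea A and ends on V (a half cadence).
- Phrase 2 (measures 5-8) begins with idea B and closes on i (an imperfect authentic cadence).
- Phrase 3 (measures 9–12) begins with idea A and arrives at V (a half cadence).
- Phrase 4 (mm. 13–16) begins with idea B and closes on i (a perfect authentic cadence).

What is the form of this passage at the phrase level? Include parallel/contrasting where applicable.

Four phrases in two halves: the first half (measures 1–8) ends with an imperfect authentic cadence, the second (measures 9–16) with a perfect authentic cadence — a large antecedent–consequent pair, i.e. a double period.
Phrase 3 begins with the same material as phrase 1, making it parallel.

parallel double period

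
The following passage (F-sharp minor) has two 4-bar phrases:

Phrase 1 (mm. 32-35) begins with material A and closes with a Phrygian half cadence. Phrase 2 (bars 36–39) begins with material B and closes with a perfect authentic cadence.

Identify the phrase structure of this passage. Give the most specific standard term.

contrasting period

Phrase 1 ends with a Phrygian half cadence (weaker) and phrase 2 with a perfect authentic cadence (stronger): antecedent + consequent = a period.
The two phrases open with different material (A / B), so the period is contrasting.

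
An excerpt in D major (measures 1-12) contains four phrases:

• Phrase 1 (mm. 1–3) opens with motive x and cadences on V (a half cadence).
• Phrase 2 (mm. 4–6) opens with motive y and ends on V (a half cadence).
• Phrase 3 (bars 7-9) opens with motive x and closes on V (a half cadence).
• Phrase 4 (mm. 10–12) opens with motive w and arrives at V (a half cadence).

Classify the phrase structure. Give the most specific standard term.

phrase group

Phrase 4 ends with a half cadence, no stronger than phrase 2's half cadence, so the four phrases do not form a double period; nor do phrases 3–4 duplicate 1–2, so it is not a repeated period. With no phrase reaching a conclusive cadence, the passage is a phrase group.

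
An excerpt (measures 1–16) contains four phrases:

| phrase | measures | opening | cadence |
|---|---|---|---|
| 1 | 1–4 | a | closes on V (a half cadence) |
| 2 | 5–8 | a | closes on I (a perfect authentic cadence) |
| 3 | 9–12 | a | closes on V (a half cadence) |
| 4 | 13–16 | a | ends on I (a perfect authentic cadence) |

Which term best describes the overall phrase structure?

The cadence pattern HC–PAC–HC–PAC is weak–strong twice, and phrases 3–4 restate phrases 1–2: a period heard twice, not a double period (which would end weakly at phrase 2).

repeated period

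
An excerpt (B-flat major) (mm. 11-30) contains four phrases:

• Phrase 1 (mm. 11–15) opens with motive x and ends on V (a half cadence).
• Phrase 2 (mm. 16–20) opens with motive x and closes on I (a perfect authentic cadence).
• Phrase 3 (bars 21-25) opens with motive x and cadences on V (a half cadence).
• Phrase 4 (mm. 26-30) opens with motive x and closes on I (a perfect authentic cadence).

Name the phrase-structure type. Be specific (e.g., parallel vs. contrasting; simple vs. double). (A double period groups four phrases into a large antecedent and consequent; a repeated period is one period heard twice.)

The cadence pattern HC–PAC–HC–PAC is weak–strong twice, and phrases 3–4 restate phrases 1–2: a period heard twice, not a double period (which would end weakly at phrase 2).

repeated period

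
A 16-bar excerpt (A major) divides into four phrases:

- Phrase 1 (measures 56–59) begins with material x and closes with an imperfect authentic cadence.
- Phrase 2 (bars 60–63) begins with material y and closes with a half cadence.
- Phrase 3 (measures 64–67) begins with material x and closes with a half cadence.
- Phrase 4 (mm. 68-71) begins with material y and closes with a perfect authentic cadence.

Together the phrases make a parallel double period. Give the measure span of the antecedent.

In a double period the first pair of phrases (ending half cadence) is the large antecedent and the second pair (ending perfect authentic cadence) is the large consequent; the antecedent is measures 56–63.

measures 56–63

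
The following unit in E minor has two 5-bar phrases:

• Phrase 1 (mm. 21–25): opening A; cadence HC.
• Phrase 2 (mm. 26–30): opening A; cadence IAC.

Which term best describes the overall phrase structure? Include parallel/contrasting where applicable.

Phrase 1 ends with a half cadence (weaker) and phrase 2 with an imperfect authentic cadence (stronger): antecedent + consequent = a period.
The two phrases open with the same material (A / A), so the period is parallel.

parallel period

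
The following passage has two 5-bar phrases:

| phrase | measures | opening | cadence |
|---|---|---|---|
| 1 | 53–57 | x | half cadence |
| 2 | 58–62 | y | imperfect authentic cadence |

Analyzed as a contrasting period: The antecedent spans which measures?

measures 53–57

The antecedent is the phrase ending with the weaker cadence (half cadence, phrase 1) and the consequent the one ending more conclusively (imperfect authentic cadence, phrase 2); the antecedent is bars 53–57.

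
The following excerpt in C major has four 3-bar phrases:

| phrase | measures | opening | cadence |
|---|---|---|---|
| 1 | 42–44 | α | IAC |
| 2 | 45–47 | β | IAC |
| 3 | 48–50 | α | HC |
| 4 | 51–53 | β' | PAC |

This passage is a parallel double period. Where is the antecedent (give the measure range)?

In a double period the four phrases pair into a large antecedent (phrases 1–2, ending imperfect authentic cadence) and a large consequent (phrases 3–4, ending perfect authentic cadence). The antecedent spans mm. 42-47.

measures 42–47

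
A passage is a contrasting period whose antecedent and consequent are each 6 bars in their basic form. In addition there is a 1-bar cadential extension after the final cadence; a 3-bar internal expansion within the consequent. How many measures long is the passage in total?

16 measures

Basic contrasting period: 6 + 6 = 12 bars.
12 (basic form) + 1 (cadential extension) + 3 (internal expansion) = 16.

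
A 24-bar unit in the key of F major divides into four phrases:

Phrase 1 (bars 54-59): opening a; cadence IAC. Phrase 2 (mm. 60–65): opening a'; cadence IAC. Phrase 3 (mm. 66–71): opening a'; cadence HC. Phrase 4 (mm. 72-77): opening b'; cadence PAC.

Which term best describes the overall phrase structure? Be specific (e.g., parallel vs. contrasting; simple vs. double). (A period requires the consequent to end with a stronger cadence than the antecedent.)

parallel double period

Four phrases in two halves: the first half (mm. 54–65) ends with an imperfect authentic cadence, the second (measures 66–77) with a perfect authentic cadence — a large antecedent–consequent pair, i.e. a double period.
Phrase 3 begins with the same material as phrase 1, making it parallel.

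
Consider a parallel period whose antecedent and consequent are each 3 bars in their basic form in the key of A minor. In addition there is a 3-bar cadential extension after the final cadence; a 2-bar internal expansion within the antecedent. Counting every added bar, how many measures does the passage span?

11 measures

Basic parallel period: 3 + 3 = 6 bars.
6 (basic form) + 3 (cadential extension) + 2 (internal expansion) = 11.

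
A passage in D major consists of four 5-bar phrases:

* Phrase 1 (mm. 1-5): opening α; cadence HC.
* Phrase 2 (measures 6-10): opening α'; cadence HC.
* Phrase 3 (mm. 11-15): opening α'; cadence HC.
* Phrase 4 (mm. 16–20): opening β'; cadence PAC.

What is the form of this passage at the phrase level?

Four phrases in two halves: the first half (measures 1–10) ends with a half cadence, the second (measures 11–20) with a perfect authentic cadence — a large antecedent–consequent pair, i.e. a double period.
Phrase 3 begins with the same material as phrase 1, making it parallel.

parallel double period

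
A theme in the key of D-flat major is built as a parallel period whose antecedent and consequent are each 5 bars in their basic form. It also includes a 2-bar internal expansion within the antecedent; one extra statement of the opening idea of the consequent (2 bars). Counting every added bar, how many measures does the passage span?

Basic parallel period: 5 + 5 = 10 bars.
10 (basic form) + 2 (internal expansion) + 2 (extra statement) = 14.

14 measures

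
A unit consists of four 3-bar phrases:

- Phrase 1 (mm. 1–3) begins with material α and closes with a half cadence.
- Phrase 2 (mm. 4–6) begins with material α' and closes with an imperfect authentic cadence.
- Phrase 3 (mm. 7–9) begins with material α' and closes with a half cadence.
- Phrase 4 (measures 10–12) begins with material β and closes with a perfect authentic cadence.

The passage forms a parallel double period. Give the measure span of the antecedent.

In a double period the four phrases pair into a large antecedent (phrases 1–2, ending imperfect authentic cadence) and a large consequent (phrases 3–4, ending perfect authentic cadence). The antecedent spans mm. 1-6.

measures 1–6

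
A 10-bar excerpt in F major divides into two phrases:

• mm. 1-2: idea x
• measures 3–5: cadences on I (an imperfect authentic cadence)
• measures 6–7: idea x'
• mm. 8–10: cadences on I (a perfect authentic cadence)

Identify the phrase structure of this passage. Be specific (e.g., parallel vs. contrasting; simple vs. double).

parallel period

Phrase 1 ends with an imperfect authentic cadence (weaker) and phrase 2 with a perfect authentic cadence (stronger): antecedent + consequent = a period.
The two phrases open with the same material (x / x'), so the period is parallel.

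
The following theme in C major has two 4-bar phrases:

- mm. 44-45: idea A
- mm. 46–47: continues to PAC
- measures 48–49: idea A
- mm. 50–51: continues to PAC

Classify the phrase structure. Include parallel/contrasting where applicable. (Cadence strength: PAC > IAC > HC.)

repeated phrase

Both phrases have the same opening (A) and the same cadence (perfect authentic cadence): the second is a restatement, not a consequent, so this is a repeated phrase rather than a period.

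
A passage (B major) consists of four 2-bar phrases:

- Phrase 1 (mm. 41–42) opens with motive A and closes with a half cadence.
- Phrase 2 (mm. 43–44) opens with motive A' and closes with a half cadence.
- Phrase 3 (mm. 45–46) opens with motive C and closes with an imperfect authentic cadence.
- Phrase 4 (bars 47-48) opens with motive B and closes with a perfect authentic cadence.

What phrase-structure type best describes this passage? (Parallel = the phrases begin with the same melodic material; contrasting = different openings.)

Four phrases in two halves: the first half (mm. 41–44) ends with a half cadence, the second (bars 45–48) with a perfect authentic cadence — a large antecedent–consequent pair, i.e. a double period.
Phrase 3 begins with different material from phrase 1, making it contrasting.

contrasting double period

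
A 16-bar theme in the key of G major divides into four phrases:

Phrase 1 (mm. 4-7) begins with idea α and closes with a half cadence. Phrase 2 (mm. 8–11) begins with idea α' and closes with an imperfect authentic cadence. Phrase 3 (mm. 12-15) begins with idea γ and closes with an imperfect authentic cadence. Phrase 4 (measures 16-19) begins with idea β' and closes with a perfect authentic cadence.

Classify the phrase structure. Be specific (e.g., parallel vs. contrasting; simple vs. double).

Four phrases in two halves: the first half (mm. 4–11) ends with an imperfect authentic cadence, the second (mm. 12-19) with a perfect authentic cadence — a large antecedent–consequent pair, i.e. a double period.
Phrase 3 begins with different material from phrase 1, making it contrasting.

contrasting double period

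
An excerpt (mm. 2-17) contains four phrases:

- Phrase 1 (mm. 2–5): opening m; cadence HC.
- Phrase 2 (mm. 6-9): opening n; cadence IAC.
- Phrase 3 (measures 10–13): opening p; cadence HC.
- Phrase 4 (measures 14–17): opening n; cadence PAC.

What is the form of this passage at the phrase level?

Four phrases in two halves: the first half (mm. 2-9) ends with an imperfect authentic cadence, the second (mm. 10-17) with a perfect authentic cadence — a large antecedent–consequent pair, i.e. a double period.
Phrase 3 begins with different material from phrase 1, making it contrasting.

contrasting double period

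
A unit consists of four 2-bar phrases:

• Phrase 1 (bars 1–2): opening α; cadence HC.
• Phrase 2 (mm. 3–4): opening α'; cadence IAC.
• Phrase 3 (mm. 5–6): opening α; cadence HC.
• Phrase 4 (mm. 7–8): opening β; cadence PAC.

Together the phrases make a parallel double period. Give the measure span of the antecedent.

measures 1–4

In a double period the first pair of phrases (ending imperfect authentic cadence) is the large antecedent and the second pair (ending perfect authentic cadence) is the large consequent; the antecedent is measures 1–4.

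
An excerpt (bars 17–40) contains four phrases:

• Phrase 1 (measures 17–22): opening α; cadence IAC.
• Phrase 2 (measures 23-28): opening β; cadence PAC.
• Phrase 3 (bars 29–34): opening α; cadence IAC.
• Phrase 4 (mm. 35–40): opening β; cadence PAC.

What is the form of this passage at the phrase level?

The cadence pattern IAC–PAC–IAC–PAC is weak–strong twice, and phrases 3–4 restate phrases 1–2: a period heard twice, not a double period (which would end weakly at phrase 2).

repeated period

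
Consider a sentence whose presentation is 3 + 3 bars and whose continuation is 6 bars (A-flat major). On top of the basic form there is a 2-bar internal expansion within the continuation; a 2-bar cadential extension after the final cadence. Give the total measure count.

Basic sentence: 3 + 3 + 6 = 12 bars.
12 (basic form) + 2 (internal expansion) + 2 (cadential extension) = 16.

16 measures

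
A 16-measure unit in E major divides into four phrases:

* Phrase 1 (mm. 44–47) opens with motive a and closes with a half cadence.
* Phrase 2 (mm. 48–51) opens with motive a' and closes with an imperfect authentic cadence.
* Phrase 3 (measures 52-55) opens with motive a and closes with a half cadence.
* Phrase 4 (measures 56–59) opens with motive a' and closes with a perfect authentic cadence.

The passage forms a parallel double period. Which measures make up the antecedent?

measures 44–51

In a double period the first pair of phrases (ending imperfect authentic cadence) is the large antecedent and the second pair (ending perfect authentic cadence) is the large consequent; the antecedent is measures 44–51.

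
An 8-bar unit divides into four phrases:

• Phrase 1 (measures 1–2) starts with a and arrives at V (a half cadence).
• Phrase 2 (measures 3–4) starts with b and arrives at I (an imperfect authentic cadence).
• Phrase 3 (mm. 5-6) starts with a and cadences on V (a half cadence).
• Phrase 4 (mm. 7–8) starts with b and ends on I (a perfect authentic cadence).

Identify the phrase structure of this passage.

Four phrases in two halves: the first half (bars 1–4) ends with an imperfect authentic cadence, the second (mm. 5–8) with a perfect authentic cadence — a large antecedent–consequent pair, i.e. a double period.
Phrase 3 begins with the same material as phrase 1, making it parallel.

parallel double period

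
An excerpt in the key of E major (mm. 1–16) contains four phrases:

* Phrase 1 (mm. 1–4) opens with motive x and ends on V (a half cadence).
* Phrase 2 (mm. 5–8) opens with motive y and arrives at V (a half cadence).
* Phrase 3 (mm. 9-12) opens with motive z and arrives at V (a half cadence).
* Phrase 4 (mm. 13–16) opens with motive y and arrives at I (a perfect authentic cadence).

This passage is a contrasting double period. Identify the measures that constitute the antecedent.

measures 1–8

In a double period the four phrases pair into a large antecedent (phrases 1–2, ending half cadence) and a large consequent (phrases 3–4, ending perfect authentic cadence). The antecedent spans measures 1-8.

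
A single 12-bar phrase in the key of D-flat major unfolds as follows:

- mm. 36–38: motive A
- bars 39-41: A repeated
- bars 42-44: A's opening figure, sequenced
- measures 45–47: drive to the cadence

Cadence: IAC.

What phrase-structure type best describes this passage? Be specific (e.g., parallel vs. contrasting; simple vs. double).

Basic idea (measures 36–38) + its repetition (measures 39–41) form the presentation; fragmentation and cadence (mm. 42-47) form the continuation — the 12-bar whole is a sentence.

sentence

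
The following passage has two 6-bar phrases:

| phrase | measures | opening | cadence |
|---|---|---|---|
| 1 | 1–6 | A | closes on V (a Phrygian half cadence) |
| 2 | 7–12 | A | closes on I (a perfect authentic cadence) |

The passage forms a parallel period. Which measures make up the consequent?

The antecedent is the phrase ending with the weaker cadence (Phrygian half cadence, phrase 1) and the consequent the one ending more conclusively (perfect authentic cadence, phrase 2); the consequent is mm. 7-12.

measures 7–12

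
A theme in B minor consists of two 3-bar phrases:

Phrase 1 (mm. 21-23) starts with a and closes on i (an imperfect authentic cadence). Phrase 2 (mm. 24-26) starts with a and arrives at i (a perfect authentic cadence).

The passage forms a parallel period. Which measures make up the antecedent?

measures 21–23

The phrase ending with the weaker cadence (imperfect authentic cadence) is the antecedent; the one ending more conclusively (perfect authentic cadence) is the consequent. The antecedent is measures 21–23.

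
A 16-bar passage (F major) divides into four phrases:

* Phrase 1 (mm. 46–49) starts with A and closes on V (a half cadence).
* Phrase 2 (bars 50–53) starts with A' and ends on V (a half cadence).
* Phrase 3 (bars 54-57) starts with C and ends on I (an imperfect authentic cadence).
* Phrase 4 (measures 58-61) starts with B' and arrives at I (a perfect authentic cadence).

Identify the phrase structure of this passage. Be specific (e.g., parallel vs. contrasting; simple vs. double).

Four phrases in two halves: the first half (bars 46–53) ends with a half cadence, the second (bars 54-61) with a perfect authentic cadence — a large antecedent–consequent pair, i.e. a double period.
Phrase 3 begins with different material from phrase 1, making it contrasting.

contrasting double period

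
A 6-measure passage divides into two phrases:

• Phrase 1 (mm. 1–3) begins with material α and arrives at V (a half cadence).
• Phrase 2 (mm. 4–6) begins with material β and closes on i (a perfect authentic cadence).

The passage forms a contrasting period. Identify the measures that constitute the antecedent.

The antecedent is the phrase ending with the weaker cadence (half cadence, phrase 1) and the consequent the one ending more conclusively (perfect authentic cadence, phrase 2); the antecedent is bars 1-3.

measures 1–3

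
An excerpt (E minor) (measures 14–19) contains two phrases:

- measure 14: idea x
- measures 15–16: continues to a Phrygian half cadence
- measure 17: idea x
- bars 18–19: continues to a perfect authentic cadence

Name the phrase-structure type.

parallel period

Phrase 1 ends with a Phrygian half cadence (weaker) and phrase 2 with a perfect authentic cadence (stronger): antecedent + consequent = a period.
The two phrases open with the same material (x / x), so the period is parallel.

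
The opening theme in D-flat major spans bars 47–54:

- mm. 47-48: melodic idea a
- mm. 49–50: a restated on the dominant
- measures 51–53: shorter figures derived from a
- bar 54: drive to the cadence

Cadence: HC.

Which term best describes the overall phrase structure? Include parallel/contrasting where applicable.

Basic idea (mm. 47-48) + its repetition (mm. 49-50) form the presentation; fragmentation and cadence (mm. 51-54) form the continuation — the 8-bar whole is a sentence.

sentence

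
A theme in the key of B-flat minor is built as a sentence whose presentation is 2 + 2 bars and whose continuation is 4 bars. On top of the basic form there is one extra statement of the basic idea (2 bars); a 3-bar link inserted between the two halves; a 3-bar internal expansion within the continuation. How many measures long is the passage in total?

Basic sentence: 2 + 2 + 4 = 8 bars.
8 (basic form) + 2 (extra statement) + 3 (link) + 3 (internal expansion) = 16.

16 measures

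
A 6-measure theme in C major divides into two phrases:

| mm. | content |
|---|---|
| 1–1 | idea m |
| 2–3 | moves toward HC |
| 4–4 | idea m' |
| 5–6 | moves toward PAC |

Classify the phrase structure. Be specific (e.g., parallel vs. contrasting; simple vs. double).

Phrase 1 ends with a half cadence (weaker) and phrase 2 with a perfect authentic cadence (stronger): antecedent + consequent = a period.
The two phrases open with the same material (m / m'), so the period is parallel.

parallel period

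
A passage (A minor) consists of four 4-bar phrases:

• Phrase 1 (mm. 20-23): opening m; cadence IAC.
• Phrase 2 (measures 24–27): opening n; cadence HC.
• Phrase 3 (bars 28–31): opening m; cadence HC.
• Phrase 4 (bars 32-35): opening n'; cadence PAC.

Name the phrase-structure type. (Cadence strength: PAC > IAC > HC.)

parallel double period

Four phrases in two halves: the first half (mm. 20-27) ends with a half cadence, the second (bars 28-35) with a perfect authentic cadence — a large antecedent–consequent pair, i.e. a double period.
Phrase 3 begins with the same material as phrase 1, making it parallel.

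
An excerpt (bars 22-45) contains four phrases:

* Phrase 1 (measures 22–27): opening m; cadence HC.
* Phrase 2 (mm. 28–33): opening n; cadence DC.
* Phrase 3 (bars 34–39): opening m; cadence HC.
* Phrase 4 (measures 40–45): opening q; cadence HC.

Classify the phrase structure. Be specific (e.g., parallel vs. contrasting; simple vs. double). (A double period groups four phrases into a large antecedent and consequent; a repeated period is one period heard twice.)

Phrase 4 ends with a half cadence, no stronger than phrase 2's deceptive cadence, so the four phrases do not form a double period; nor do phrases 3–4 duplicate 1–2, so it is not a repeated period. With no phrase reaching a conclusive cadence, the passage is a phrase group.

phrase group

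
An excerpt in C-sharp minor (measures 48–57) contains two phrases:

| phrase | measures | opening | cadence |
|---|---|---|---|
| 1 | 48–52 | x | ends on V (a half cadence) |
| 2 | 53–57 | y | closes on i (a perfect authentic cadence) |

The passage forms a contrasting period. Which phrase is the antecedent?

The phrase ending with the weaker cadence (half cadence) is the antecedent; the one ending more conclusively (perfect authentic cadence) is the consequent. The antecedent is phrase 1.

phrase 1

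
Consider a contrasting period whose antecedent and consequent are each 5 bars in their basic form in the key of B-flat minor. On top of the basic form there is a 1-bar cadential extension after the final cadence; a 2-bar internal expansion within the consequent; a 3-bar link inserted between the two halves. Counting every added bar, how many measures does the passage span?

Basic contrasting period: 5 + 5 = 10 bars.
10 (basic form) + 1 (cadential extension) + 2 (internal expansion) + 3 (link) = 16.

16 measures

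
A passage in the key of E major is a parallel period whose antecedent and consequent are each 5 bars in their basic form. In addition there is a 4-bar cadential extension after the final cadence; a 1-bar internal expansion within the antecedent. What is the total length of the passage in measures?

Basic parallel period: 5 + 5 = 10 bars.
10 (basic form) + 4 (cadential extension) + 1 (internal expansion) = 15.

15 measures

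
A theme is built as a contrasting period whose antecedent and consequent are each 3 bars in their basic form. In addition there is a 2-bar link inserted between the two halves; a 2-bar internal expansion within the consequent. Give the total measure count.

10 measures

Basic contrasting period: 3 + 3 = 6 bars.
6 (basic form) + 2 (link) + 2 (internal expansion) = 10.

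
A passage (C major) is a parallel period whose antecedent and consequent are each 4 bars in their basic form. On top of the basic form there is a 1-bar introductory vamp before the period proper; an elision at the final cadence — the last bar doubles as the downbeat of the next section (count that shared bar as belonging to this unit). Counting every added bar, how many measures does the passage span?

Basic parallel period: 4 + 4 = 8 bars.
8 (basic form) + 1 (introduction) = 9.
The elision shares a bar with the next section but does not change this unit's count.

9 measures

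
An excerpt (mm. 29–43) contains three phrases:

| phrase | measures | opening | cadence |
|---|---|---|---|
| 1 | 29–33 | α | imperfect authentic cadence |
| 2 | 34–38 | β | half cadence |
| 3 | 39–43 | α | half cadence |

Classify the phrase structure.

phrase group

The final phrase closes with a half cadence, which is not stronger than the preceding half cadence; the 3 phrases lack an overall antecedent–consequent design and so form a phrase group.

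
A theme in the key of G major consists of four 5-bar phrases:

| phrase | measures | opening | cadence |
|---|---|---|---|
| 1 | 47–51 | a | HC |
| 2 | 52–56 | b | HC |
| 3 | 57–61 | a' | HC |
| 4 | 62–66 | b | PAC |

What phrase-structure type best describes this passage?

Four phrases in two halves: the first half (mm. 47-56) ends with a half cadence, the second (measures 57-66) with a perfect authentic cadence — a large antecedent–consequent pair, i.e. a double period.
Phrase 3 begins with the same material as phrase 1, making it parallel.

parallel double period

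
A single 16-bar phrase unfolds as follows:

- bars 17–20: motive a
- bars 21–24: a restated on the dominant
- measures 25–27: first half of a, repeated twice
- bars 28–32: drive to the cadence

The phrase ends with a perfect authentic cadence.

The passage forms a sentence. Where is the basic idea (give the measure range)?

measures 17–20

The presentation of a sentence is the basic idea (measures 17-20) plus its repetition (mm. 21–24); the basic idea is therefore mm. 17-20.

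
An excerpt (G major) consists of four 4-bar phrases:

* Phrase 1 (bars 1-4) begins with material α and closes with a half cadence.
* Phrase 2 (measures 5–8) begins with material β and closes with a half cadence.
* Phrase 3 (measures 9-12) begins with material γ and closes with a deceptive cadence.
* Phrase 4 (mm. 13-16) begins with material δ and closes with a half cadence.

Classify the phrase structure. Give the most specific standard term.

phrase group

Phrase 4 ends with a half cadence, no stronger than phrase 2's half cadence, so the four phrases do not form a double period; nor do phrases 3–4 duplicate 1–2, so it is not a repeated period. With no phrase reaching a conclusive cadence, the passage is a phrase group.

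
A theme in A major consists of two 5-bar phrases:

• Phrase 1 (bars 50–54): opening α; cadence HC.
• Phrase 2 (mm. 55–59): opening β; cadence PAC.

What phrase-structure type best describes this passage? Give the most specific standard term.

contrasting period

Phrase 1 ends with a half cadence (weaker) and phrase 2 with a perfect authentic cadence (stronger): antecedent + consequent = a period.
The two phrases open with different material (α / β), so the period is contrasting.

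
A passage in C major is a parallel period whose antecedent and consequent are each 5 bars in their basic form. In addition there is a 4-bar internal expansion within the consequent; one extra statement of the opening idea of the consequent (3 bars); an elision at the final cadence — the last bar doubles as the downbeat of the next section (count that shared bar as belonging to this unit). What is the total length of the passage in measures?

Basic parallel period: 5 + 5 = 10 bars.
10 (basic form) + 4 (internal expansion) + 3 (extra statement) = 17.
The elision shares a bar with the next section but does not change this unit's count.

17 measures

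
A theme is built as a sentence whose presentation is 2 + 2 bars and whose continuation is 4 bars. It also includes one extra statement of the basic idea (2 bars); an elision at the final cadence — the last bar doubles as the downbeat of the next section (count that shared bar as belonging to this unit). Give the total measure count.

Basic sentence: 2 + 2 + 4 = 8 bars.
8 (basic form) + 2 (extra statement) = 10.
The elision shares a bar with the next section but does not change this unit's count.

10 measures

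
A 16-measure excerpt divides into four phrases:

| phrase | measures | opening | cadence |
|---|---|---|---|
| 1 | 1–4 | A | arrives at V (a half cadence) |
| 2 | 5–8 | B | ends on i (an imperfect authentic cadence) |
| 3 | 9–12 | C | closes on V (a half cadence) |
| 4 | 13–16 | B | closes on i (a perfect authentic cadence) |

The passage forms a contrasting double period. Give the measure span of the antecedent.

In a double period the first pair of phrases (ending imperfect authentic cadence) is the large antecedent and the second pair (ending perfect authentic cadence) is the large consequent; the antecedent is measures 1–8.

measures 1–8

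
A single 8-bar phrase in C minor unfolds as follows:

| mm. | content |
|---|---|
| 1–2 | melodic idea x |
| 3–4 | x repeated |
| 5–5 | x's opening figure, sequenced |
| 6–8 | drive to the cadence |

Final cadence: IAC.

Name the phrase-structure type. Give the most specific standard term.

Basic idea (mm. 1–2) + its repetition (measures 3-4) form the presentation; fragmentation and cadence (mm. 5-8) form the continuation — the 8-bar whole is a sentence.

sentence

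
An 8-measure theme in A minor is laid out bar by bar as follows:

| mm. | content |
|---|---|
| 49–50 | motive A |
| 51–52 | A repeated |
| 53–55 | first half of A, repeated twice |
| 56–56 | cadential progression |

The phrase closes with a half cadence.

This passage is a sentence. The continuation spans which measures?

measures 53–56

After the presentation (mm. 49–52), the continuation covers the fragmentation through the cadence: mm. 53–56.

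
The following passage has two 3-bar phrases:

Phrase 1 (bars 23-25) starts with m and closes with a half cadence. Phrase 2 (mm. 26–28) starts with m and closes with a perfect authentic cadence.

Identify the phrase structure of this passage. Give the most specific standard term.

parallel period

Phrase 1 ends with a half cadence (weaker) and phrase 2 with a perfect authentic cadence (stronger): antecedent + consequent = a period.
The two phrases open with the same material (m / m), so the period is parallel.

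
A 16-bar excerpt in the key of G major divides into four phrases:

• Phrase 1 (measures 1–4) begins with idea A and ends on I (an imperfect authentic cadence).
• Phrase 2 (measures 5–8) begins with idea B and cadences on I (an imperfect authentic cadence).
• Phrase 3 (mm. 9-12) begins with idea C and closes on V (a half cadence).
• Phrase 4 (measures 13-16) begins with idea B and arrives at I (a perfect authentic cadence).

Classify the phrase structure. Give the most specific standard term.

contrasting double period

Four phrases in two halves: the first half (bars 1-8) ends with an imperfect authentic cadence, the second (bars 9–16) with a perfect authentic cadence — a large antecedent–consequent pair, i.e. a double period.
Phrase 3 begins with different material from phrase 1, making it contrasting.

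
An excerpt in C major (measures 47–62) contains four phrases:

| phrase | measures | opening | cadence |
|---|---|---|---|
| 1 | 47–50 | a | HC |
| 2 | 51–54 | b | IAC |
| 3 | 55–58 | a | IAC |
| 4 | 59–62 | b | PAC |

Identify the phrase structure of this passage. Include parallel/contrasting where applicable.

Four phrases in two halves: the first half (measures 47-54) ends with an imperfect authentic cadence, the second (mm. 55-62) with a perfect authentic cadence — a large antecedent–consequent pair, i.e. a double period.
Phrase 3 begins with the same material as phrase 1, making it parallel.

parallel double period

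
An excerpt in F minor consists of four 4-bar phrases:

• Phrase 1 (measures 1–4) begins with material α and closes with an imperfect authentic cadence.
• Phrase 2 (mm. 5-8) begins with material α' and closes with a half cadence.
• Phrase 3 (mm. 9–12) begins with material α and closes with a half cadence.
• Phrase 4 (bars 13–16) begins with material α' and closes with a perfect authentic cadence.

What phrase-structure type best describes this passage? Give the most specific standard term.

parallel double period

Four phrases in two halves: the first half (bars 1-8) ends with a half cadence, the second (bars 9–16) with a perfect authentic cadence — a large antecedent–consequent pair, i.e. a double period.
Phrase 3 begins with the same material as phrase 1, making it parallel.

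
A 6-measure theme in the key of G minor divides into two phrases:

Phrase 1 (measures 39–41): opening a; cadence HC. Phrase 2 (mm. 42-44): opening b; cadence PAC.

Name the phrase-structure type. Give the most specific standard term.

Phrase 1 ends with a half cadence (weaker) and phrase 2 with a perfect authentic cadence (stronger): antecedent + consequent = a period.
The two phrases open with different material (a / b), so the period is contrasting.

contrasting period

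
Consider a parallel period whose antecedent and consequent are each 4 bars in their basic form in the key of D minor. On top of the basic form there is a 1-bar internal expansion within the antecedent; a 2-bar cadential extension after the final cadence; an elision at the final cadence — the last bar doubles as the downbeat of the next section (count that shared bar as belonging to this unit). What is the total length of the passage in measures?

Basic parallel period: 4 + 4 = 8 bars.
8 (basic form) + 1 (internal expansion) + 2 (cadential extension) = 11.
The elision shares a bar with the next section but does not change this unit's count.

11 measures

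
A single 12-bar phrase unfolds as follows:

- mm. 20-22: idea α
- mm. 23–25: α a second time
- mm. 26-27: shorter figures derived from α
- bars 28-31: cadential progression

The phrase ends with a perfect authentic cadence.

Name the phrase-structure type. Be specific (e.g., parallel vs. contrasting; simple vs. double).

sentence

Basic idea (measures 20-22) + its repetition (bars 23-25) form the presentation; fragmentation and cadence (mm. 26–31) form the continuation — the 12-bar whole is a sentence.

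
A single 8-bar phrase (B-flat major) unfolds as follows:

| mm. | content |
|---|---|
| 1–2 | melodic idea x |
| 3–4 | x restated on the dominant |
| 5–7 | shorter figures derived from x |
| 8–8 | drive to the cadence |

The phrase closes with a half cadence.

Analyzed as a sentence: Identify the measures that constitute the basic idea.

measures 1–2

The presentation of a sentence is the basic idea (mm. 1–2) plus its repetition (mm. 3–4); the basic idea is therefore measures 1–2.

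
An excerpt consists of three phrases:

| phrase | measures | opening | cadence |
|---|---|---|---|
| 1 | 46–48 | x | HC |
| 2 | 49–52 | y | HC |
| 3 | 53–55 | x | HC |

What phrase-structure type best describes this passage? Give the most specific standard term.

phrase group

The final phrase closes with a half cadence, which is not stronger than the preceding half cadence; the 3 phrases lack an overall antecedent–consequent design and so form a phrase group.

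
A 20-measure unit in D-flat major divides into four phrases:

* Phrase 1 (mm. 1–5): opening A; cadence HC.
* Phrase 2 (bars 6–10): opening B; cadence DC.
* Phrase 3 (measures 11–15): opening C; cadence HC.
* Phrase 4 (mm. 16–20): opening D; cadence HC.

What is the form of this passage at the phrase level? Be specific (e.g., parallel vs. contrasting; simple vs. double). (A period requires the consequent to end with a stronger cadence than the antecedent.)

Phrase 4 ends with a half cadence, no stronger than phrase 2's deceptive cadence, so the four phrases do not form a double period; nor do phrases 3–4 duplicate 1–2, so it is not a repeated period. With no phrase reaching a conclusive cadence, the passage is a phrase group.

phrase group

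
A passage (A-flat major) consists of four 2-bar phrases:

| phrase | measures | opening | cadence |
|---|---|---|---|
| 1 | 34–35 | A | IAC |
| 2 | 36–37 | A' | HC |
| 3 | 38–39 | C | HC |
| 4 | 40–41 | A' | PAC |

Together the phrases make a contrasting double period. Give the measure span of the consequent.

measures 38–41

In a double period the first pair of phrases (ending half cadence) is the large antecedent and the second pair (ending perfect authentic cadence) is the large consequent; the consequent is measures 38–41.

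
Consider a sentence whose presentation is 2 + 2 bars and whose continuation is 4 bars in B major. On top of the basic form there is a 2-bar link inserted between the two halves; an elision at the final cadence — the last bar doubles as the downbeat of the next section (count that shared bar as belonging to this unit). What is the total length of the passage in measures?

Basic sentence: 2 + 2 + 4 = 8 bars.
8 (basic form) + 2 (link) = 10.
The elision shares a bar with the next section but does not change this unit's count.

10 measures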